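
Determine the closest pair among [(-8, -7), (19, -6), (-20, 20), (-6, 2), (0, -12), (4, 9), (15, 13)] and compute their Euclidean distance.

Computing all pairwise distances among 7 points:

d((-8, -7), (19, -6)) = 27.0185
d((-8, -7), (-20, 20)) = 29.5466
d((-8, -7), (-6, 2)) = 9.2195 <-- minimum
d((-8, -7), (0, -12)) = 9.434
d((-8, -7), (4, 9)) = 20.0
d((-8, -7), (15, 13)) = 30.4795
d((19, -6), (-20, 20)) = 46.8722
d((19, -6), (-6, 2)) = 26.2488
d((19, -6), (0, -12)) = 19.9249
d((19, -6), (4, 9)) = 21.2132
d((19, -6), (15, 13)) = 19.4165
d((-20, 20), (-6, 2)) = 22.8035
d((-20, 20), (0, -12)) = 37.7359
d((-20, 20), (4, 9)) = 26.4008
d((-20, 20), (15, 13)) = 35.6931
d((-6, 2), (0, -12)) = 15.2315
d((-6, 2), (4, 9)) = 12.2066
d((-6, 2), (15, 13)) = 23.7065
d((0, -12), (4, 9)) = 21.3776
d((0, -12), (15, 13)) = 29.1548
d((4, 9), (15, 13)) = 11.7047

Closest pair: (-8, -7) and (-6, 2) with distance 9.2195

The closest pair is (-8, -7) and (-6, 2) with Euclidean distance 9.2195. For 7 points, brute-force pairwise comparison is shown above. For large n, the divide-and-conquer algorithm (sort by x, recurse on halves, check the dividing strip) achieves O(n log n).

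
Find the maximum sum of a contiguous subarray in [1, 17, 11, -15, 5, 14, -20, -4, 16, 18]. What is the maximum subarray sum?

Using Kadane's algorithm on [1, 17, 11, -15, 5, 14, -20, -4, 16, 18]:

Scanning through the array:
Position 1 (value 17): max_ending_here = 18, max_so_far = 18
Position 2 (value 11): max_ending_here = 29, max_so_far = 29
Position 3 (value -15): max_ending_here = 14, max_so_far = 29
Position 4 (value 5): max_ending_here = 19, max_so_far = 29
Position 5 (value 14): max_ending_here = 33, max_so_far = 33
Position 6 (value -20): max_ending_here = 13, max_so_far = 33
Position 7 (value -4): max_ending_here = 9, max_so_far = 33
Position 8 (value 16): max_ending_here = 25, max_so_far = 33
Position 9 (value 18): max_ending_here = 43, max_so_far = 43

Maximum subarray: [1, 17, 11, -15, 5, 14, -20, -4, 16, 18]
Maximum sum: 43

The maximum subarray is [1, 17, 11, -15, 5, 14, -20, -4, 16, 18] with sum 43. This subarray runs from index 0 to index 9.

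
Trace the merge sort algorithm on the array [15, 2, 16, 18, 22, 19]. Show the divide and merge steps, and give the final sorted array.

Merge sort trace:

Split: [15, 2, 16, 18, 22, 19] -> [15, 2, 16] and [18, 22, 19]
  Split: [15, 2, 16] -> [15] and [2, 16]
    Split: [2, 16] -> [2] and [16]
    Merge: [2] + [16] -> [2, 16]
  Merge: [15] + [2, 16] -> [2, 15, 16]
  Split: [18, 22, 19] -> [18] and [22, 19]
    Split: [22, 19] -> [22] and [19]
    Merge: [22] + [19] -> [19, 22]
  Merge: [18] + [19, 22] -> [18, 19, 22]
Merge: [2, 15, 16] + [18, 19, 22] -> [2, 15, 16, 18, 19, 22]

Final sorted array: [2, 15, 16, 18, 19, 22]

The merge sort proceeds by recursively splitting the array and merging sorted halves.
After all merges, the sorted array is [2, 15, 16, 18, 19, 22].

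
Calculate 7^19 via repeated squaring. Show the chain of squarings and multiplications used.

Computing 7^19 by squaring (build up from 7^1; each line after the first costs one multiplication):

7^1 = 7
7^2 = (7^1)^2 = 7^2 = 49
7^4 = (7^2)^2 = 49^2 = 2401
7^8 = (7^4)^2 = 2401^2 = 5764801
7^9 = 7 * 7^8 = 7 * 5764801 = 40353607
7^18 = (7^9)^2 = 40353607^2 = 1628413597910449
7^19 = 7 * 7^18 = 7 * 1628413597910449 = 11398895185373143

Result: 11398895185373143
Multiplications needed: 6 (6 lines after 7^1)

7^19 = 11398895185373143. Using exponentiation by squaring, this requires 6 multiplications. The key idea: if the exponent is even, square the half-power; if odd, multiply by the base once.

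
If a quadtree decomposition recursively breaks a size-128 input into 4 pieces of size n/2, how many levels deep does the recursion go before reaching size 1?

For divide and conquer with division factor 2:

Problem sizes at each level:
Level 0: 128
Level 1: 64
Level 2: 32
Level 3: 16
Level 4: 8
Level 5: 4
Level 6: 2
Level 7: 1

The root is level 0 and the size-1 base case is level 7 (the tree spans levels 0 through 7, i.e. 8 levels counting the root), so the depth is the number of divisions: log_2(128) = 7

The recursion tree depth is log_2(128) = 7. At each level, the problem size is divided by 2, so it takes 7 divisions to reduce to a base case of size 1. The algorithm makes 4 recursive calls at each level.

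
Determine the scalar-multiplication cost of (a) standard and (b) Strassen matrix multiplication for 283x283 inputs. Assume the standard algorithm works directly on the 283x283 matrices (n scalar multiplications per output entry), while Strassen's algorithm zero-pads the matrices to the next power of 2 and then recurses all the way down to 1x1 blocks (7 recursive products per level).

Matrix multiplication for 283x283 matrices:

Strassen's algorithm requires power-of-2 dimensions. Pad 283x283 to 512x512 (next power of 2).

Standard algorithm: 283^3 = 22665187 multiplications
Strassen's algorithm: 7^(log2(512)) = 7^9 = 40353607 multiplications
Difference: 22665187 - 40353607 = -17688420 (Strassen uses MORE here due to padding overhead — for small or just-over-power-of-2 n, padding can outweigh the per-level savings)

Standard: 22665187 multiplications (283^3). Strassen: 40353607 multiplications (7^9, after padding to 512x512). Strassen reduces 8 recursive multiplications to 7 at each level.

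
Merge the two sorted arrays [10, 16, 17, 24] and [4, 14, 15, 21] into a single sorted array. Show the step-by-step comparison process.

Merging process:

Compare 10 vs 4: take 4 from right. Merged: [4]
Compare 10 vs 14: take 10 from left. Merged: [4, 10]
Compare 16 vs 14: take 14 from right. Merged: [4, 10, 14]
Compare 16 vs 15: take 15 from right. Merged: [4, 10, 14, 15]
Compare 16 vs 21: take 16 from left. Merged: [4, 10, 14, 15, 16]
Compare 17 vs 21: take 17 from left. Merged: [4, 10, 14, 15, 16, 17]
Compare 24 vs 21: take 21 from right. Merged: [4, 10, 14, 15, 16, 17, 21]
Append remaining from left: [24]. Merged: [4, 10, 14, 15, 16, 17, 21, 24]

Final merged array: [4, 10, 14, 15, 16, 17, 21, 24]
Total comparisons: 7

The merged array is [4, 10, 14, 15, 16, 17, 21, 24], requiring 7 comparisons. The merge step runs in O(n) time where n is the total number of elements.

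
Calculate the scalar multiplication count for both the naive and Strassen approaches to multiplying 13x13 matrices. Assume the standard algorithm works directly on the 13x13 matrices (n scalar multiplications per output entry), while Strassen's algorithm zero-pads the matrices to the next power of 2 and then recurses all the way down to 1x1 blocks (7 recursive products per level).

Matrix multiplication for 13x13 matrices:

Strassen's algorithm requires power-of-2 dimensions. Pad 13x13 to 16x16 (next power of 2).

Standard algorithm: 13^3 = 2197 multiplications
Strassen's algorithm: 7^(log2(16)) = 7^4 = 2401 multiplications
Difference: 2197 - 2401 = -204 (Strassen uses MORE here due to padding overhead — for small or just-over-power-of-2 n, padding can outweigh the per-level savings)

Standard: 2197 multiplications (13^3). Strassen: 2401 multiplications (7^4, after padding to 16x16). Strassen reduces 8 recursive multiplications to 7 at each level.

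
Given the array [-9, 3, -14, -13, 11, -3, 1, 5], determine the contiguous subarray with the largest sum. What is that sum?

Using Kadane's algorithm on [-9, 3, -14, -13, 11, -3, 1, 5]:

Scanning through the array:
Position 1 (value 3): max_ending_here = 3, max_so_far = 3
Position 2 (value -14): max_ending_here = -11, max_so_far = 3
Position 3 (value -13): max_ending_here = -13, max_so_far = 3
Position 4 (value 11): max_ending_here = 11, max_so_far = 11
Position 5 (value -3): max_ending_here = 8, max_so_far = 11
Position 6 (value 1): max_ending_here = 9, max_so_far = 11
Position 7 (value 5): max_ending_here = 14, max_so_far = 14

Maximum subarray: [11, -3, 1, 5]
Maximum sum: 14

The maximum subarray is [11, -3, 1, 5] with sum 14. This subarray runs from index 4 to index 7.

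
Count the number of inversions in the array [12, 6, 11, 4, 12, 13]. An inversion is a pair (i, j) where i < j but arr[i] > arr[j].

Finding inversions in [12, 6, 11, 4, 12, 13]:

(0, 1): arr[0]=12 > arr[1]=6
(0, 2): arr[0]=12 > arr[2]=11
(0, 3): arr[0]=12 > arr[3]=4
(1, 3): arr[1]=6 > arr[3]=4
(2, 3): arr[2]=11 > arr[3]=4

Total inversions: 5

The array has 5 inversion(s): (0,1), (0,2), (0,3), (1,3), (2,3). Each pair (i,j) satisfies i < j and arr[i] > arr[j].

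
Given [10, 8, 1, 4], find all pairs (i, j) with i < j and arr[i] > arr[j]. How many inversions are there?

Finding inversions in [10, 8, 1, 4]:

(0, 1): arr[0]=10 > arr[1]=8
(0, 2): arr[0]=10 > arr[2]=1
(0, 3): arr[0]=10 > arr[3]=4
(1, 2): arr[1]=8 > arr[2]=1
(1, 3): arr[1]=8 > arr[3]=4

Total inversions: 5

The array has 5 inversion(s): (0,1), (0,2), (0,3), (1,2), (1,3). Each pair (i,j) satisfies i < j and arr[i] > arr[j].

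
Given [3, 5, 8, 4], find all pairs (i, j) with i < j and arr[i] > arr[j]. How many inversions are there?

Finding inversions in [3, 5, 8, 4]:

(1, 3): arr[1]=5 > arr[3]=4
(2, 3): arr[2]=8 > arr[3]=4

Total inversions: 2

The array has 2 inversion(s): (1,3), (2,3). Each pair (i,j) satisfies i < j and arr[i] > arr[j].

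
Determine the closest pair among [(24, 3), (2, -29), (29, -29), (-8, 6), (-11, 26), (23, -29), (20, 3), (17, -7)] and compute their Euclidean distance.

Computing all pairwise distances among 8 points:

d((24, 3), (2, -29)) = 38.833
d((24, 3), (29, -29)) = 32.3883
d((24, 3), (-8, 6)) = 32.1403
d((24, 3), (-11, 26)) = 41.8808
d((24, 3), (23, -29)) = 32.0156
d((24, 3), (20, 3)) = 4.0 <-- minimum
d((24, 3), (17, -7)) = 12.2066
d((2, -29), (29, -29)) = 27.0
d((2, -29), (-8, 6)) = 36.4005
d((2, -29), (-11, 26)) = 56.5155
d((2, -29), (23, -29)) = 21.0
d((2, -29), (20, 3)) = 36.7151
d((2, -29), (17, -7)) = 26.6271
d((29, -29), (-8, 6)) = 50.9313
d((29, -29), (-11, 26)) = 68.0074
d((29, -29), (23, -29)) = 6.0
d((29, -29), (20, 3)) = 33.2415
d((29, -29), (17, -7)) = 25.0599
d((-8, 6), (-11, 26)) = 20.2237
d((-8, 6), (23, -29)) = 46.7547
d((-8, 6), (20, 3)) = 28.1603
d((-8, 6), (17, -7)) = 28.178
d((-11, 26), (23, -29)) = 64.6607
d((-11, 26), (20, 3)) = 38.6005
d((-11, 26), (17, -7)) = 43.2782
d((23, -29), (20, 3)) = 32.1403
d((23, -29), (17, -7)) = 22.8035
d((20, 3), (17, -7)) = 10.4403

Closest pair: (24, 3) and (20, 3) with distance 4.0

The closest pair is (24, 3) and (20, 3) with Euclidean distance 4.0. For 8 points, brute-force pairwise comparison is shown above. For large n, the divide-and-conquer algorithm (sort by x, recurse on halves, check the dividing strip) achieves O(n log n).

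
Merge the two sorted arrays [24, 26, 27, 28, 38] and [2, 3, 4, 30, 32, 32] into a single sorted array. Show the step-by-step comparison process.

Merging process:

Compare 24 vs 2: take 2 from right. Merged: [2]
Compare 24 vs 3: take 3 from right. Merged: [2, 3]
Compare 24 vs 4: take 4 from right. Merged: [2, 3, 4]
Compare 24 vs 30: take 24 from left. Merged: [2, 3, 4, 24]
Compare 26 vs 30: take 26 from left. Merged: [2, 3, 4, 24, 26]
Compare 27 vs 30: take 27 from left. Merged: [2, 3, 4, 24, 26, 27]
Compare 28 vs 30: take 28 from left. Merged: [2, 3, 4, 24, 26, 27, 28]
Compare 38 vs 30: take 30 from right. Merged: [2, 3, 4, 24, 26, 27, 28, 30]
Compare 38 vs 32: take 32 from right. Merged: [2, 3, 4, 24, 26, 27, 28, 30, 32]
Compare 38 vs 32: take 32 from right. Merged: [2, 3, 4, 24, 26, 27, 28, 30, 32, 32]
Append remaining from left: [38]. Merged: [2, 3, 4, 24, 26, 27, 28, 30, 32, 32, 38]

Final merged array: [2, 3, 4, 24, 26, 27, 28, 30, 32, 32, 38]
Total comparisons: 10

The merged array is [2, 3, 4, 24, 26, 27, 28, 30, 32, 32, 38], requiring 10 comparisons. The merge step runs in O(n) time where n is the total number of elements.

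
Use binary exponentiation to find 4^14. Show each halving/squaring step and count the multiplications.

Computing 4^14 by squaring (build up from 4^1; each line after the first costs one multiplication):

4^1 = 4
4^2 = (4^1)^2 = 4^2 = 16
4^3 = 4 * 4^2 = 4 * 16 = 64
4^6 = (4^3)^2 = 64^2 = 4096
4^7 = 4 * 4^6 = 4 * 4096 = 16384
4^14 = (4^7)^2 = 16384^2 = 268435456

Result: 268435456
Multiplications needed: 5 (5 lines after 4^1)

4^14 = 268435456. Using exponentiation by squaring, this requires 5 multiplications. The key idea: if the exponent is even, square the half-power; if odd, multiply by the base once.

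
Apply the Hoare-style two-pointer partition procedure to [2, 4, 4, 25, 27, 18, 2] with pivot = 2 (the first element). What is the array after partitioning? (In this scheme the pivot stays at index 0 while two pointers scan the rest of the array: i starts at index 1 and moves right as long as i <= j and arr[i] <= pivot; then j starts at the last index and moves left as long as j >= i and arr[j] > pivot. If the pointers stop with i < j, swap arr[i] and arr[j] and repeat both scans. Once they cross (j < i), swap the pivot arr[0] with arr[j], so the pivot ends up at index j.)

Hoare-style two-pointer partition with pivot = 2:

Initial array: [2, 4, 4, 25, 27, 18, 2]

Pointers start at i = 1, j = 6.
i stops at index 1 (arr[1]=4 > 2), j stops at index 6 (arr[6]=2 <= 2): swap arr[1] and arr[6], array becomes [2, 2, 4, 25, 27, 18, 4]
i ends at 2, j ends at 1: the pointers have crossed (j < i), so scanning stops.

Swap pivot arr[0] with arr[1] to place pivot at position 1: [2, 2, 4, 25, 27, 18, 4]
Pivot position: 1

After partitioning with pivot 2, the array becomes [2, 2, 4, 25, 27, 18, 4]. The pivot is placed at index 1. All elements to the left of the pivot are <= 2, and all elements to the right are > 2.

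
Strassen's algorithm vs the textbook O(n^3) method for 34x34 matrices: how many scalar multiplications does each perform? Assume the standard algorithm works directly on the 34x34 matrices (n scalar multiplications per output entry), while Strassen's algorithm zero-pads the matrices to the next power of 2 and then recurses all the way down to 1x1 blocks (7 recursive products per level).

Matrix multiplication for 34x34 matrices:

Strassen's algorithm requires power-of-2 dimensions. Pad 34x34 to 64x64 (next power of 2).

Standard algorithm: 34^3 = 39304 multiplications
Strassen's algorithm: 7^(log2(64)) = 7^6 = 117649 multiplications
Difference: 39304 - 117649 = -78345 (Strassen uses MORE here due to padding overhead — for small or just-over-power-of-2 n, padding can outweigh the per-level savings)

Standard: 39304 multiplications (34^3). Strassen: 117649 multiplications (7^6, after padding to 64x64). Strassen reduces 8 recursive multiplications to 7 at each level.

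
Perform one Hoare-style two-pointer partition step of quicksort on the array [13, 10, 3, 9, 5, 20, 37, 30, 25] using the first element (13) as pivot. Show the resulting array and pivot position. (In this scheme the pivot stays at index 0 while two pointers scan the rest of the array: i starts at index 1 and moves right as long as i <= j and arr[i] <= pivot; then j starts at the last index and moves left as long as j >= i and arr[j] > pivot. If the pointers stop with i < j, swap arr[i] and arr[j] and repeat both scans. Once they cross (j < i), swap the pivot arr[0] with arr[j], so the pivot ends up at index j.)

Hoare-style two-pointer partition with pivot = 13:

Initial array: [13, 10, 3, 9, 5, 20, 37, 30, 25]

Pointers start at i = 1, j = 8.
i ends at 5, j ends at 4: the pointers have crossed (j < i), so scanning stops.

Swap pivot arr[0] with arr[4] to place pivot at position 4: [5, 10, 3, 9, 13, 20, 37, 30, 25]
Pivot position: 4

After partitioning with pivot 13, the array becomes [5, 10, 3, 9, 13, 20, 37, 30, 25]. The pivot is placed at index 4. All elements to the left of the pivot are <= 13, and all elements to the right are > 13.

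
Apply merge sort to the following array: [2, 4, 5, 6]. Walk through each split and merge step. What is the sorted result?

Merge sort trace:

Split: [2, 4, 5, 6] -> [2, 4] and [5, 6]
  Split: [2, 4] -> [2] and [4]
  Merge: [2] + [4] -> [2, 4]
  Split: [5, 6] -> [5] and [6]
  Merge: [5] + [6] -> [5, 6]
Merge: [2, 4] + [5, 6] -> [2, 4, 5, 6]

Final sorted array: [2, 4, 5, 6]

The merge sort proceeds by recursively splitting the array and merging sorted halves.
After all merges, the sorted array is [2, 4, 5, 6].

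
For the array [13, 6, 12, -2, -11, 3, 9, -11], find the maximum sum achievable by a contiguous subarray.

Using Kadane's algorithm on [13, 6, 12, -2, -11, 3, 9, -11]:

Scanning through the array:
Position 1 (value 6): max_ending_here = 19, max_so_far = 19
Position 2 (value 12): max_ending_here = 31, max_so_far = 31
Position 3 (value -2): max_ending_here = 29, max_so_far = 31
Position 4 (value -11): max_ending_here = 18, max_so_far = 31
Position 5 (value 3): max_ending_here = 21, max_so_far = 31
Position 6 (value 9): max_ending_here = 30, max_so_far = 31
Position 7 (value -11): max_ending_here = 19, max_so_far = 31

Maximum subarray: [13, 6, 12]
Maximum sum: 31

The maximum subarray is [13, 6, 12] with sum 31. This subarray runs from index 0 to index 2.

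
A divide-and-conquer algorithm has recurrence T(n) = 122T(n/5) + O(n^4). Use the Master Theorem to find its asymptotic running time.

Master Theorem for T(n) = 122T(n/5) + O(n^4):

a = 122, b = 5, c = 4
log_b(a) = log_5(122) = 2.9849

Case 3: c = 4 > log_5(122) = 2.9849
T(n) = O(n^4) = O(n^4)

For T(n) = 122T(n/5) + O(n^4): log_5(122) = 2.9849. This is Case 3 of the Master Theorem (c > log_b(a), work dominated by root), giving O(n^4).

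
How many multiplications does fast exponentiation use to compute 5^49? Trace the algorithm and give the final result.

Computing 5^49 by squaring (build up from 5^1; each line after the first costs one multiplication):

5^1 = 5
5^2 = (5^1)^2 = 5^2 = 25
5^3 = 5 * 5^2 = 5 * 25 = 125
5^6 = (5^3)^2 = 125^2 = 15625
5^12 = (5^6)^2 = 15625^2 = 244140625
5^24 = (5^12)^2 = 244140625^2 = 59604644775390625
5^48 = (5^24)^2 = 59604644775390625^2 = 3552713678800500929355621337890625
5^49 = 5 * 5^48 = 5 * 3552713678800500929355621337890625 = 17763568394002504646778106689453125

Result: 17763568394002504646778106689453125
Multiplications needed: 7 (7 lines after 5^1)

5^49 = 17763568394002504646778106689453125. Using exponentiation by squaring, this requires 7 multiplications. The key idea: if the exponent is even, square the half-power; if odd, multiply by the base once.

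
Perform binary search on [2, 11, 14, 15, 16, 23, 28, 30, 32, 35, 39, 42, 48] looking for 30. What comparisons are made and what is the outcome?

Binary search for 30 in [2, 11, 14, 15, 16, 23, 28, 30, 32, 35, 39, 42, 48]:

lo=0, hi=12, mid=6, arr[mid]=28 -> 28 < 30, search right half
lo=7, hi=12, mid=9, arr[mid]=35 -> 35 > 30, search left half
lo=7, hi=8, mid=7, arr[mid]=30 -> Found target at index 7!

Binary search finds 30 at index 7 after 3 comparisons. The search repeatedly halves the search space by comparing with the middle element.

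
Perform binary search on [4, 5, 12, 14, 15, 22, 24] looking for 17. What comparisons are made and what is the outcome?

Binary search for 17 in [4, 5, 12, 14, 15, 22, 24]:

lo=0, hi=6, mid=3, arr[mid]=14 -> 14 < 17, search right half
lo=4, hi=6, mid=5, arr[mid]=22 -> 22 > 17, search left half
lo=4, hi=4, mid=4, arr[mid]=15 -> 15 < 17, search right half
lo=5 > hi=4, target 17 not found

Binary search determines that 17 is not in the array after 3 comparisons. The search space was exhausted without finding the target.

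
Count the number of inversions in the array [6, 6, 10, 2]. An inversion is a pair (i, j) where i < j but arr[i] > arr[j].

Finding inversions in [6, 6, 10, 2]:

(0, 3): arr[0]=6 > arr[3]=2
(1, 3): arr[1]=6 > arr[3]=2
(2, 3): arr[2]=10 > arr[3]=2

Total inversions: 3

The array has 3 inversion(s): (0,3), (1,3), (2,3). Each pair (i,j) satisfies i < j and arr[i] > arr[j].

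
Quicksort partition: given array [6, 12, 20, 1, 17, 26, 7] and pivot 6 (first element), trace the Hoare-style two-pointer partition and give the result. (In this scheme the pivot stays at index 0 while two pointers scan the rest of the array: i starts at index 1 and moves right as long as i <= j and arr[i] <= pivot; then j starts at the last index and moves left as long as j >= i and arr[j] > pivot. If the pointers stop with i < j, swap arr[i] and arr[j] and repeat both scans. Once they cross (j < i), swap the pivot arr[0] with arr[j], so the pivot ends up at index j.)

Hoare-style two-pointer partition with pivot = 6:

Initial array: [6, 12, 20, 1, 17, 26, 7]

Pointers start at i = 1, j = 6.
i stops at index 1 (arr[1]=12 > 6), j stops at index 3 (arr[3]=1 <= 6): swap arr[1] and arr[3], array becomes [6, 1, 20, 12, 17, 26, 7]
i ends at 2, j ends at 1: the pointers have crossed (j < i), so scanning stops.

Swap pivot arr[0] with arr[1] to place pivot at position 1: [1, 6, 20, 12, 17, 26, 7]
Pivot position: 1

After partitioning with pivot 6, the array becomes [1, 6, 20, 12, 17, 26, 7]. The pivot is placed at index 1. All elements to the left of the pivot are <= 6, and all elements to the right are > 6.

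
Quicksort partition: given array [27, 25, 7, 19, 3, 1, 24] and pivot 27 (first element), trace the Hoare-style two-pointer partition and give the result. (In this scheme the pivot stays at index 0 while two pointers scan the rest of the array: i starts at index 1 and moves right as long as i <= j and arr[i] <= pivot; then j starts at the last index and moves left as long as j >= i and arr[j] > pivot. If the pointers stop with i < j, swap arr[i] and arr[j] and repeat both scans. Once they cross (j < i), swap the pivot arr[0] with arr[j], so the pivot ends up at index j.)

Hoare-style two-pointer partition with pivot = 27:

Initial array: [27, 25, 7, 19, 3, 1, 24]

Pointers start at i = 1, j = 6.
i ends at 7, j ends at 6: the pointers have crossed (j < i), so scanning stops.

Swap pivot arr[0] with arr[6] to place pivot at position 6: [24, 25, 7, 19, 3, 1, 27]
Pivot position: 6

After partitioning with pivot 27, the array becomes [24, 25, 7, 19, 3, 1, 27]. The pivot is placed at index 6. All elements to the left of the pivot are <= 27, and all elements to the right are > 27.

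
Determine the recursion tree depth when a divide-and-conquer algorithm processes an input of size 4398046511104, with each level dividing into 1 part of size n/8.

For divide and conquer with division factor 8:

Problem sizes at each level:
Level 0: 4398046511104
Level 1: 549755813888
Level 2: 68719476736
Level 3: 8589934592
Level 4: 1073741824
Level 5: 134217728
Level 6: 16777216
Level 7: 2097152
Level 8: 262144
Level 9: 32768
Level 10: 4096
Level 11: 512
Level 12: 64
Level 13: 8
Level 14: 1

The root is level 0 and the size-1 base case is level 14 (the tree spans levels 0 through 14, i.e. 15 levels counting the root), so the depth is the number of divisions: log_8(4398046511104) = 14

The recursion tree depth is log_8(4398046511104) = 14. At each level, the problem size is divided by 8, so it takes 14 divisions to reduce to a base case of size 1. The algorithm makes 1 recursive call at each level.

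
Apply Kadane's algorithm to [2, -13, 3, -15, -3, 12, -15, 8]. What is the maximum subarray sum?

Using Kadane's algorithm on [2, -13, 3, -15, -3, 12, -15, 8]:

Scanning through the array:
Position 1 (value -13): max_ending_here = -11, max_so_far = 2
Position 2 (value 3): max_ending_here = 3, max_so_far = 3
Position 3 (value -15): max_ending_here = -12, max_so_far = 3
Position 4 (value -3): max_ending_here = -3, max_so_far = 3
Position 5 (value 12): max_ending_here = 12, max_so_far = 12
Position 6 (value -15): max_ending_here = -3, max_so_far = 12
Position 7 (value 8): max_ending_here = 8, max_so_far = 12

Maximum subarray: [12]
Maximum sum: 12

The maximum subarray is [12] with sum 12. This subarray runs from index 5 to index 5.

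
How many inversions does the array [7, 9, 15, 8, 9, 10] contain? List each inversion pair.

Finding inversions in [7, 9, 15, 8, 9, 10]:

(1, 3): arr[1]=9 > arr[3]=8
(2, 3): arr[2]=15 > arr[3]=8
(2, 4): arr[2]=15 > arr[4]=9
(2, 5): arr[2]=15 > arr[5]=10

Total inversions: 4

The array has 4 inversion(s): (1,3), (2,3), (2,4), (2,5). Each pair (i,j) satisfies i < j and arr[i] > arr[j].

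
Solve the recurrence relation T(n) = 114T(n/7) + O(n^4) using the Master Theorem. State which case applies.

Master Theorem for T(n) = 114T(n/7) + O(n^4):

a = 114, b = 7, c = 4
log_b(a) = log_7(114) = 2.4339

Case 3: c = 4 > log_7(114) = 2.4339
T(n) = O(n^4) = O(n^4)

For T(n) = 114T(n/7) + O(n^4): log_7(114) = 2.4339. This is Case 3 of the Master Theorem (c > log_b(a), work dominated by root), giving O(n^4).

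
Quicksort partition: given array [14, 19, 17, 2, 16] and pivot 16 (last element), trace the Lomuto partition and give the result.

Lomuto partition with pivot = 16:

Initial array: [14, 19, 17, 2, 16]

arr[0]=14 <= 16: swap with position 0, array becomes [14, 19, 17, 2, 16]
arr[1]=19 > 16: no swap
arr[2]=17 > 16: no swap
arr[3]=2 <= 16: swap with position 1, array becomes [14, 2, 17, 19, 16]

Place pivot at position 2: [14, 2, 16, 19, 17]
Pivot position: 2

After partitioning with pivot 16, the array becomes [14, 2, 16, 19, 17]. The pivot is placed at index 2. All elements to the left of the pivot are <= 16, and all elements to the right are > 16.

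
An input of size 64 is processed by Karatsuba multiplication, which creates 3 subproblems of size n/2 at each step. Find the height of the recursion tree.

For divide and conquer with division factor 2:

Problem sizes at each level:
Level 0: 64
Level 1: 32
Level 2: 16
Level 3: 8
Level 4: 4
Level 5: 2
Level 6: 1

The root is level 0 and the size-1 base case is level 6 (the tree spans levels 0 through 6, i.e. 7 levels counting the root), so the depth is the number of divisions: log_2(64) = 6

The recursion tree depth is log_2(64) = 6. At each level, the problem size is divided by 2, so it takes 6 divisions to reduce to a base case of size 1. The algorithm makes 3 recursive calls at each level.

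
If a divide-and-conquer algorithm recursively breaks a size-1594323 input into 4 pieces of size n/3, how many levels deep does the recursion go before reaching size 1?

For divide and conquer with division factor 3:

Problem sizes at each level:
Level 0: 1594323
Level 1: 531441
Level 2: 177147
Level 3: 59049
Level 4: 19683
Level 5: 6561
Level 6: 2187
Level 7: 729
Level 8: 243
Level 9: 81
Level 10: 27
Level 11: 9
Level 12: 3
Level 13: 1

The root is level 0 and the size-1 base case is level 13 (the tree spans levels 0 through 13, i.e. 14 levels counting the root), so the depth is the number of divisions: log_3(1594323) = 13

The recursion tree depth is log_3(1594323) = 13. At each level, the problem size is divided by 3, so it takes 13 divisions to reduce to a base case of size 1. The algorithm makes 4 recursive calls at each level.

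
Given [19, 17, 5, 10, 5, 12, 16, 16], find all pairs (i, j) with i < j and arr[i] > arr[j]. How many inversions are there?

Finding inversions in [19, 17, 5, 10, 5, 12, 16, 16]:

(0, 1): arr[0]=19 > arr[1]=17
(0, 2): arr[0]=19 > arr[2]=5
(0, 3): arr[0]=19 > arr[3]=10
(0, 4): arr[0]=19 > arr[4]=5
(0, 5): arr[0]=19 > arr[5]=12
(0, 6): arr[0]=19 > arr[6]=16
(0, 7): arr[0]=19 > arr[7]=16
(1, 2): arr[1]=17 > arr[2]=5
(1, 3): arr[1]=17 > arr[3]=10
(1, 4): arr[1]=17 > arr[4]=5
(1, 5): arr[1]=17 > arr[5]=12
(1, 6): arr[1]=17 > arr[6]=16
(1, 7): arr[1]=17 > arr[7]=16
(3, 4): arr[3]=10 > arr[4]=5

Total inversions: 14

The array has 14 inversion(s): (0,1), (0,2), (0,3), (0,4), (0,5), (0,6), (0,7), (1,2), (1,3), (1,4), (1,5), (1,6), (1,7), (3,4). Each pair (i,j) satisfies i < j and arr[i] > arr[j].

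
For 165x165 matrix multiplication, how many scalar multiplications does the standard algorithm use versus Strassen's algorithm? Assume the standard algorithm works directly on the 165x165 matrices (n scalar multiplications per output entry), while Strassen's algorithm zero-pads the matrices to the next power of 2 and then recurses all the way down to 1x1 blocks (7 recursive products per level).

Matrix multiplication for 165x165 matrices:

Strassen's algorithm requires power-of-2 dimensions. Pad 165x165 to 256x256 (next power of 2).

Standard algorithm: 165^3 = 4492125 multiplications
Strassen's algorithm: 7^(log2(256)) = 7^8 = 5764801 multiplications
Difference: 4492125 - 5764801 = -1272676 (Strassen uses MORE here due to padding overhead — for small or just-over-power-of-2 n, padding can outweigh the per-level savings)

Standard: 4492125 multiplications (165^3). Strassen: 5764801 multiplications (7^8, after padding to 256x256). Strassen reduces 8 recursive multiplications to 7 at each level.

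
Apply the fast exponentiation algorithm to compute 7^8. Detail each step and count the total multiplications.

Computing 7^8 by squaring (build up from 7^1; each line after the first costs one multiplication):

7^1 = 7
7^2 = (7^1)^2 = 7^2 = 49
7^4 = (7^2)^2 = 49^2 = 2401
7^8 = (7^4)^2 = 2401^2 = 5764801

Result: 5764801
Multiplications needed: 3 (3 lines after 7^1)

7^8 = 5764801. Using exponentiation by squaring, this requires 3 multiplications. The key idea: if the exponent is even, square the half-power; if odd, multiply by the base once.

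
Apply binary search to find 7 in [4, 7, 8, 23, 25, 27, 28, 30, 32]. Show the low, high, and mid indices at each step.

Binary search for 7 in [4, 7, 8, 23, 25, 27, 28, 30, 32]:

lo=0, hi=8, mid=4, arr[mid]=25 -> 25 > 7, search left half
lo=0, hi=3, mid=1, arr[mid]=7 -> Found target at index 1!

Binary search finds 7 at index 1 after 2 comparisons. The search repeatedly halves the search space by comparing with the middle element.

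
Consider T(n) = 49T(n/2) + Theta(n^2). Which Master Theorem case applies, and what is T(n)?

Master Theorem for T(n) = 49T(n/2) + O(n^2):

a = 49, b = 2, c = 2
log_b(a) = log_2(49) = 5.6147

Case 1: c = 2 < log_2(49) = 5.6147
T(n) = O(n^(log_2 49))

For T(n) = 49T(n/2) + O(n^2): log_2(49) = 5.6147. This is Case 1 of the Master Theorem (c < log_b(a), work dominated by leaves), giving O(n^(log_2 49)).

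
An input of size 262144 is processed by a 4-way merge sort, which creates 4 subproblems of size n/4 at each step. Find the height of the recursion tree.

For divide and conquer with division factor 4:

Problem sizes at each level:
Level 0: 262144
Level 1: 65536
Level 2: 16384
Level 3: 4096
Level 4: 1024
Level 5: 256
Level 6: 64
Level 7: 16
Level 8: 4
Level 9: 1

The root is level 0 and the size-1 base case is level 9 (the tree spans levels 0 through 9, i.e. 10 levels counting the root), so the depth is the number of divisions: log_4(262144) = 9

The recursion tree depth is log_4(262144) = 9. At each level, the problem size is divided by 4, so it takes 9 divisions to reduce to a base case of size 1. The algorithm makes 4 recursive calls at each level.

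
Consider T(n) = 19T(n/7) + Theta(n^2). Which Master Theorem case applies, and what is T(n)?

Master Theorem for T(n) = 19T(n/7) + O(n^2):

a = 19, b = 7, c = 2
log_b(a) = log_7(19) = 1.5131

Case 3: c = 2 > log_7(19) = 1.5131
T(n) = O(n^2) = O(n^2)

For T(n) = 19T(n/7) + O(n^2): log_7(19) = 1.5131. This is Case 3 of the Master Theorem (c > log_b(a), work dominated by root), giving O(n^2).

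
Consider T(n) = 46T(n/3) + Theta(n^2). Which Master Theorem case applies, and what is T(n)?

Master Theorem for T(n) = 46T(n/3) + O(n^2):

a = 46, b = 3, c = 2
log_b(a) = log_3(46) = 3.4850

Case 1: c = 2 < log_3(46) = 3.4850
T(n) = O(n^(log_3 46))

For T(n) = 46T(n/3) + O(n^2): log_3(46) = 3.4850. This is Case 1 of the Master Theorem (c < log_b(a), work dominated by leaves), giving O(n^(log_3 46)).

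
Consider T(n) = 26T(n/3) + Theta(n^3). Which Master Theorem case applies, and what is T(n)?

Master Theorem for T(n) = 26T(n/3) + O(n^3):

a = 26, b = 3, c = 3
log_b(a) = log_3(26) = 2.9656

Case 3: c = 3 > log_3(26) = 2.9656
T(n) = O(n^3) = O(n^3)

For T(n) = 26T(n/3) + O(n^3): log_3(26) = 2.9656. This is Case 3 of the Master Theorem (c > log_b(a), work dominated by root), giving O(n^3).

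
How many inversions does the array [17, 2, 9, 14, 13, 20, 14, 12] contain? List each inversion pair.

Finding inversions in [17, 2, 9, 14, 13, 20, 14, 12]:

(0, 1): arr[0]=17 > arr[1]=2
(0, 2): arr[0]=17 > arr[2]=9
(0, 3): arr[0]=17 > arr[3]=14
(0, 4): arr[0]=17 > arr[4]=13
(0, 6): arr[0]=17 > arr[6]=14
(0, 7): arr[0]=17 > arr[7]=12
(3, 4): arr[3]=14 > arr[4]=13
(3, 7): arr[3]=14 > arr[7]=12
(4, 7): arr[4]=13 > arr[7]=12
(5, 6): arr[5]=20 > arr[6]=14
(5, 7): arr[5]=20 > arr[7]=12
(6, 7): arr[6]=14 > arr[7]=12

Total inversions: 12

The array has 12 inversion(s): (0,1), (0,2), (0,3), (0,4), (0,6), (0,7), (3,4), (3,7), (4,7), (5,6), (5,7), (6,7). Each pair (i,j) satisfies i < j and arr[i] > arr[j].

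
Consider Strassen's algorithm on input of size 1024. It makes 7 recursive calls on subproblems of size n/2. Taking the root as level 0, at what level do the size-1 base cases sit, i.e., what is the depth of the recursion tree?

For divide and conquer with division factor 2:

Problem sizes at each level:
Level 0: 1024
Level 1: 512
Level 2: 256
Level 3: 128
Level 4: 64
Level 5: 32
Level 6: 16
Level 7: 8
Level 8: 4
Level 9: 2
Level 10: 1

The root is level 0 and the size-1 base case is level 10 (the tree spans levels 0 through 10, i.e. 11 levels counting the root), so the depth is the number of divisions: log_2(1024) = 10

The recursion tree depth is log_2(1024) = 10. At each level, the problem size is divided by 2, so it takes 10 divisions to reduce to a base case of size 1. The algorithm makes 7 recursive calls at each level.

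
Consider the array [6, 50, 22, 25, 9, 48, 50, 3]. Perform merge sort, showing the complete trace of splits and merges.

Merge sort trace:

Split: [6, 50, 22, 25, 9, 48, 50, 3] -> [6, 50, 22, 25] and [9, 48, 50, 3]
  Split: [6, 50, 22, 25] -> [6, 50] and [22, 25]
    Split: [6, 50] -> [6] and [50]
    Merge: [6] + [50] -> [6, 50]
    Split: [22, 25] -> [22] and [25]
    Merge: [22] + [25] -> [22, 25]
  Merge: [6, 50] + [22, 25] -> [6, 22, 25, 50]
  Split: [9, 48, 50, 3] -> [9, 48] and [50, 3]
    Split: [9, 48] -> [9] and [48]
    Merge: [9] + [48] -> [9, 48]
    Split: [50, 3] -> [50] and [3]
    Merge: [50] + [3] -> [3, 50]
  Merge: [9, 48] + [3, 50] -> [3, 9, 48, 50]
Merge: [6, 22, 25, 50] + [3, 9, 48, 50] -> [3, 6, 9, 22, 25, 48, 50, 50]

Final sorted array: [3, 6, 9, 22, 25, 48, 50, 50]

The merge sort proceeds by recursively splitting the array and merging sorted halves.
After all merges, the sorted array is [3, 6, 9, 22, 25, 48, 50, 50].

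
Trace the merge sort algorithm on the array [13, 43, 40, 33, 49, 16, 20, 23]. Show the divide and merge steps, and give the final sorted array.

Merge sort trace:

Split: [13, 43, 40, 33, 49, 16, 20, 23] -> [13, 43, 40, 33] and [49, 16, 20, 23]
  Split: [13, 43, 40, 33] -> [13, 43] and [40, 33]
    Split: [13, 43] -> [13] and [43]
    Merge: [13] + [43] -> [13, 43]
    Split: [40, 33] -> [40] and [33]
    Merge: [40] + [33] -> [33, 40]
  Merge: [13, 43] + [33, 40] -> [13, 33, 40, 43]
  Split: [49, 16, 20, 23] -> [49, 16] and [20, 23]
    Split: [49, 16] -> [49] and [16]
    Merge: [49] + [16] -> [16, 49]
    Split: [20, 23] -> [20] and [23]
    Merge: [20] + [23] -> [20, 23]
  Merge: [16, 49] + [20, 23] -> [16, 20, 23, 49]
Merge: [13, 33, 40, 43] + [16, 20, 23, 49] -> [13, 16, 20, 23, 33, 40, 43, 49]

Final sorted array: [13, 16, 20, 23, 33, 40, 43, 49]

The merge sort proceeds by recursively splitting the array and merging sorted halves.
After all merges, the sorted array is [13, 16, 20, 23, 33, 40, 43, 49].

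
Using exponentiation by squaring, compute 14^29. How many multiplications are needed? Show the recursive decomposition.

Computing 14^29 by squaring (build up from 14^1; each line after the first costs one multiplication):

14^1 = 14
14^2 = (14^1)^2 = 14^2 = 196
14^3 = 14 * 14^2 = 14 * 196 = 2744
14^6 = (14^3)^2 = 2744^2 = 7529536
14^7 = 14 * 14^6 = 14 * 7529536 = 105413504
14^14 = (14^7)^2 = 105413504^2 = 11112006825558016
14^28 = (14^14)^2 = 11112006825558016^2 = 123476695691247935826229781856256
14^29 = 14 * 14^28 = 14 * 123476695691247935826229781856256 = 1728673739677471101567216945987584

Result: 1728673739677471101567216945987584
Multiplications needed: 7 (7 lines after 14^1)

14^29 = 1728673739677471101567216945987584. Using exponentiation by squaring, this requires 7 multiplications. The key idea: if the exponent is even, square the half-power; if odd, multiply by the base once.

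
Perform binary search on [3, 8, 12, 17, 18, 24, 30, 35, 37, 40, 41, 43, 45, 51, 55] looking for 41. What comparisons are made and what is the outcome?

Binary search for 41 in [3, 8, 12, 17, 18, 24, 30, 35, 37, 40, 41, 43, 45, 51, 55]:

lo=0, hi=14, mid=7, arr[mid]=35 -> 35 < 41, search right half
lo=8, hi=14, mid=11, arr[mid]=43 -> 43 > 41, search left half
lo=8, hi=10, mid=9, arr[mid]=40 -> 40 < 41, search right half
lo=10, hi=10, mid=10, arr[mid]=41 -> Found target at index 10!

Binary search finds 41 at index 10 after 4 comparisons. The search repeatedly halves the search space by comparing with the middle element.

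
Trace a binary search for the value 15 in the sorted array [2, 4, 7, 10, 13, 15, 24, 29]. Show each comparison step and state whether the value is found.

Binary search for 15 in [2, 4, 7, 10, 13, 15, 24, 29]:

lo=0, hi=7, mid=3, arr[mid]=10 -> 10 < 15, search right half
lo=4, hi=7, mid=5, arr[mid]=15 -> Found target at index 5!

Binary search finds 15 at index 5 after 2 comparisons. The search repeatedly halves the search space by comparing with the middle element.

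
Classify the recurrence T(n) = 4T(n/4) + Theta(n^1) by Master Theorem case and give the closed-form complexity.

Master Theorem for T(n) = 4T(n/4) + O(n^1):

a = 4, b = 4, c = 1
log_b(a) = log_4(4) = 1.0000

Case 2: c = 1 = log_4(4) = 1.0000
T(n) = O(n^1 log n) = O(n log n)

For T(n) = 4T(n/4) + O(n^1): log_4(4) = 1.0000. This is Case 2 of the Master Theorem (c = log_b(a), equal work at all levels), giving O(n log n).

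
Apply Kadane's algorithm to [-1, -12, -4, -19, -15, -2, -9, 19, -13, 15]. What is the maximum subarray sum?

Using Kadane's algorithm on [-1, -12, -4, -19, -15, -2, -9, 19, -13, 15]:

Scanning through the array:
Position 1 (value -12): max_ending_here = -12, max_so_far = -1
Position 2 (value -4): max_ending_here = -4, max_so_far = -1
Position 3 (value -19): max_ending_here = -19, max_so_far = -1
Position 4 (value -15): max_ending_here = -15, max_so_far = -1
Position 5 (value -2): max_ending_here = -2, max_so_far = -1
Position 6 (value -9): max_ending_here = -9, max_so_far = -1
Position 7 (value 19): max_ending_here = 19, max_so_far = 19
Position 8 (value -13): max_ending_here = 6, max_so_far = 19
Position 9 (value 15): max_ending_here = 21, max_so_far = 21

Maximum subarray: [19, -13, 15]
Maximum sum: 21

The maximum subarray is [19, -13, 15] with sum 21. This subarray runs from index 7 to index 9.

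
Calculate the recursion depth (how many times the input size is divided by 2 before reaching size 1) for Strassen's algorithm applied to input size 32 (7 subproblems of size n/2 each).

For divide and conquer with division factor 2:

Problem sizes at each level:
Level 0: 32
Level 1: 16
Level 2: 8
Level 3: 4
Level 4: 2
Level 5: 1

The root is level 0 and the size-1 base case is level 5 (the tree spans levels 0 through 5, i.e. 6 levels counting the root), so the depth is the number of divisions: log_2(32) = 5

The recursion tree depth is log_2(32) = 5. At each level, the problem size is divided by 2, so it takes 5 divisions to reduce to a base case of size 1. The algorithm makes 7 recursive calls at each level.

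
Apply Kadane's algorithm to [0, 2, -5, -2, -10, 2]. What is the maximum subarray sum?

Using Kadane's algorithm on [0, 2, -5, -2, -10, 2]:

Scanning through the array:
Position 1 (value 2): max_ending_here = 2, max_so_far = 2
Position 2 (value -5): max_ending_here = -3, max_so_far = 2
Position 3 (value -2): max_ending_here = -2, max_so_far = 2
Position 4 (value -10): max_ending_here = -10, max_so_far = 2
Position 5 (value 2): max_ending_here = 2, max_so_far = 2

Maximum subarray: [0, 2]
Maximum sum: 2

The maximum subarray is [0, 2] with sum 2. This subarray runs from index 0 to index 1.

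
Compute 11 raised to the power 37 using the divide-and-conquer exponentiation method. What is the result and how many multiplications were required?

Computing 11^37 by squaring (build up from 11^1; each line after the first costs one multiplication):

11^1 = 11
11^2 = (11^1)^2 = 11^2 = 121
11^4 = (11^2)^2 = 121^2 = 14641
11^8 = (11^4)^2 = 14641^2 = 214358881
11^9 = 11 * 11^8 = 11 * 214358881 = 2357947691
11^18 = (11^9)^2 = 2357947691^2 = 5559917313492231481
11^36 = (11^18)^2 = 5559917313492231481^2 = 30912680532870672635673352936887453361
11^37 = 11 * 11^36 = 11 * 30912680532870672635673352936887453361 = 340039485861577398992406882305761986971

Result: 340039485861577398992406882305761986971
Multiplications needed: 7 (7 lines after 11^1)

11^37 = 340039485861577398992406882305761986971. Using exponentiation by squaring, this requires 7 multiplications. The key idea: if the exponent is even, square the half-power; if odd, multiply by the base once.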